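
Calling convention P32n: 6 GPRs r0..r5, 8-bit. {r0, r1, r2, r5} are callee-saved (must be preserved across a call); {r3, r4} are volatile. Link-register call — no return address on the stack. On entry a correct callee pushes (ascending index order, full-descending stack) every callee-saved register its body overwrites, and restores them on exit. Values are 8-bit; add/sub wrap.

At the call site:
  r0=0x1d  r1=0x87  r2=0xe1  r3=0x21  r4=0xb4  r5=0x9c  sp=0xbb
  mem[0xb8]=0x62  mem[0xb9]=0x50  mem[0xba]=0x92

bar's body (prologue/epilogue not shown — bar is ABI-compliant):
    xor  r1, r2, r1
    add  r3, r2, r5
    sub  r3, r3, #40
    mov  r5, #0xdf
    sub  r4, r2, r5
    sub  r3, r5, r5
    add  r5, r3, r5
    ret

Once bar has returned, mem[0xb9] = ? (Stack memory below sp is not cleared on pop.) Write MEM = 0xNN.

MEM = 0x9c

prologue: push r1 -> mem[0xba]=0x87, sp=0xba
prologue: push r5 -> mem[0xb9]=0x9c, sp=0xb9
body[0] xor  r1, r2, r1 -> r1=0x66
body[1] add  r3, r2, r5 -> r3=0x7d
body[2] sub  r3, r3, #40 -> r3=0x55
body[3] mov  r5, #0xdf -> r5=0xdf
body[4] sub  r4, r2, r5 -> r4=0x02
body[5] sub  r3, r5, r5 -> r3=0x00
body[6] add  r5, r3, r5 -> r5=0xdf
epilogue: pop r5=0x9c, sp=0xba
epilogue: pop r1=0x87, sp=0xbb
prologue pushed ['r1', 'r5'] at ['0xba', '0xb9']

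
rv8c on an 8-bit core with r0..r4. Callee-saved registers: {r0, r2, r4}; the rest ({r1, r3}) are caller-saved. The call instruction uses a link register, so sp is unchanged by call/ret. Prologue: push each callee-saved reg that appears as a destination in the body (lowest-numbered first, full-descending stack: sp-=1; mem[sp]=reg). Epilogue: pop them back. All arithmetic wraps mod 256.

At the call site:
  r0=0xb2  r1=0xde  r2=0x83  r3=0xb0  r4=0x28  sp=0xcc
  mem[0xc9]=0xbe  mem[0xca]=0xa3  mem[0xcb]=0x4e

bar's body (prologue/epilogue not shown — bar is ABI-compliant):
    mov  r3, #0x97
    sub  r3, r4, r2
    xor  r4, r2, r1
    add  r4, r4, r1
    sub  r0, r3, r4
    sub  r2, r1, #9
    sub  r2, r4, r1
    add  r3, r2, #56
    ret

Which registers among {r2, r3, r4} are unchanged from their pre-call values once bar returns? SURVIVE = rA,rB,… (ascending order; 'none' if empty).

prologue: push r0 -> mem[0xcb]=0xb2, sp=0xcb
prologue: push r2 -> mem[0xca]=0x83, sp=0xca
prologue: push r4 -> mem[0xc9]=0x28, sp=0xc9
body[0] mov  r3, #0x97 -> r3=0x97
body[1] sub  r3, r4, r2 -> r3=0xa5
body[2] xor  r4, r2, r1 -> r4=0x5d
body[3] add  r4, r4, r1 -> r4=0x3b
body[4] sub  r0, r3, r4 -> r0=0x6a
body[5] sub  r2, r1, #9 -> r2=0xd5
body[6] sub  r2, r4, r1 -> r2=0x5d
body[7] add  r3, r2, #56 -> r3=0x95
epilogue: pop r4=0x28, sp=0xca
epilogue: pop r2=0x83, sp=0xcb
epilogue: pop r0=0xb2, sp=0xcc
r2: callee-saved, written=True
r3: caller-saved, written=True
r4: callee-saved, written=True

SURVIVE = r2,r4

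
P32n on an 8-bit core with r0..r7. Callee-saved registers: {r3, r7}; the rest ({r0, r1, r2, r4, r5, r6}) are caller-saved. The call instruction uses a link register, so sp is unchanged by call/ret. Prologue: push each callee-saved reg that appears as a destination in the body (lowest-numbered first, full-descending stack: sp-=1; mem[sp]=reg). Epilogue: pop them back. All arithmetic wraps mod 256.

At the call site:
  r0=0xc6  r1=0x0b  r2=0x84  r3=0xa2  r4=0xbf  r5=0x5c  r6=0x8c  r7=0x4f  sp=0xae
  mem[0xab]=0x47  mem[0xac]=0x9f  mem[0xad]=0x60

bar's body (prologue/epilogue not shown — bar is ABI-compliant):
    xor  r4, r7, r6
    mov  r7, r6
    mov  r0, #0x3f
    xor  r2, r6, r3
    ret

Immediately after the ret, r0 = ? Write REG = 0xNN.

prologue: push r7 -> mem[0xad]=0x4f, sp=0xad
body[0] xor  r4, r7, r6 -> r4=0xc3
body[1] mov  r7, r6 -> r7=0x8c
body[2] mov  r0, #0x3f -> r0=0x3f
body[3] xor  r2, r6, r3 -> r2=0x2e
epilogue: pop r7=0x4f, sp=0xae
r0 is caller-saved -> body value

REG = 0x3f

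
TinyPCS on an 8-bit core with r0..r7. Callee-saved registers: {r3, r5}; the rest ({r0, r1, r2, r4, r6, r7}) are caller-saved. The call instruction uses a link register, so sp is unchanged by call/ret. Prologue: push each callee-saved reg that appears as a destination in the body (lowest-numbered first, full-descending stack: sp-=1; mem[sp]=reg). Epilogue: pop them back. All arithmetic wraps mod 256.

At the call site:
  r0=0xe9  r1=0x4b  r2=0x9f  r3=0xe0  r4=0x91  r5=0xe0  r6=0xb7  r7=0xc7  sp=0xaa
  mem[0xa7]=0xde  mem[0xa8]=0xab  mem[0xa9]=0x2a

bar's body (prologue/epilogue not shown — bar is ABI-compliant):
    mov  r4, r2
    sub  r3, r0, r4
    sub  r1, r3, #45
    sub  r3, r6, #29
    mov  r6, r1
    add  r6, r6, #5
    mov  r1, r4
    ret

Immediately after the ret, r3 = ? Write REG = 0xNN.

prologue: push r3 -> mem[0xa9]=0xe0, sp=0xa9
body[0] mov  r4, r2 -> r4=0x9f
body[1] sub  r3, r0, r4 -> r3=0x4a
body[2] sub  r1, r3, #45 -> r1=0x1d
body[3] sub  r3, r6, #29 -> r3=0x9a
body[4] mov  r6, r1 -> r6=0x1d
body[5] add  r6, r6, #5 -> r6=0x22
body[6] mov  r1, r4 -> r1=0x9f
epilogue: pop r3=0xe0, sp=0xaa
r3 is callee-saved -> restored

REG = 0xe0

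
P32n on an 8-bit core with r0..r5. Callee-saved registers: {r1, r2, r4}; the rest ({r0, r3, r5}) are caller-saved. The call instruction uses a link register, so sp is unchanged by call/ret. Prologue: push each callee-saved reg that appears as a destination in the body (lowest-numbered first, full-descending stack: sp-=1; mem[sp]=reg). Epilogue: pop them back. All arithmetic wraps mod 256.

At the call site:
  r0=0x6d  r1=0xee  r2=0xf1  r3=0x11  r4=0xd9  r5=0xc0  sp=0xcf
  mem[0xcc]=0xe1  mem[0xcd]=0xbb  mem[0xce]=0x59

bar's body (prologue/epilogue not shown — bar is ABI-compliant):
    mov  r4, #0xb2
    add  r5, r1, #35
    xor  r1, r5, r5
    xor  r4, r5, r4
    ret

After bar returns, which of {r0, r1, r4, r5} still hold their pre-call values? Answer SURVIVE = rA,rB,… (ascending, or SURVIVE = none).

SURVIVE = r0,r1,r4

prologue: push r1 → mem[0xce]=0xee, sp=0xce
prologue: push r4 → mem[0xcd]=0xd9, sp=0xcd
body[0] mov  r4, #0xb2 → r4=0xb2
body[1] add  r5, r1, #35 → r5=0x11
body[2] xor  r1, r5, r5 → r1=0x00
body[3] xor  r4, r5, r4 → r4=0xa3
epilogue: pop r4=0xd9, sp=0xce
epilogue: pop r1=0xee, sp=0xcf
r0: caller-saved, written=False
r1: callee-saved, written=True
r4: callee-saved, written=True
r5: caller-saved, written=True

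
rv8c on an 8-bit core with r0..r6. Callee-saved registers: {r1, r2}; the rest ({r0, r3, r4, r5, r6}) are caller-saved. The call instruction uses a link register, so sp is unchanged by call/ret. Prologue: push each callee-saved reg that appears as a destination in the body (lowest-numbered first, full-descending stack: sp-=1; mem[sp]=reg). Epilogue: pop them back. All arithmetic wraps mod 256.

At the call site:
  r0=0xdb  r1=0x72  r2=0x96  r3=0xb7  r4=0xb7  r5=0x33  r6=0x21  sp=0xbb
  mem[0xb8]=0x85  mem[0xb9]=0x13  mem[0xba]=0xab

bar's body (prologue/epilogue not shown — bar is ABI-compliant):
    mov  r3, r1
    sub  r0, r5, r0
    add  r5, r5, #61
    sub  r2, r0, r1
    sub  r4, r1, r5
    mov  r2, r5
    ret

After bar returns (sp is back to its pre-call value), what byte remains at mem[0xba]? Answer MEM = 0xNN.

prologue: push r2 -> mem[0xba]=0x96, sp=0xba
body[0] mov  r3, r1 -> r3=0x72
body[1] sub  r0, r5, r0 -> r0=0x58
body[2] add  r5, r5, #61 -> r5=0x70
body[3] sub  r2, r0, r1 -> r2=0xe6
body[4] sub  r4, r1, r5 -> r4=0x02
body[5] mov  r2, r5 -> r2=0x70
epilogue: pop r2=0x96, sp=0xbb
prologue pushed ['r2'] at ['0xba']

MEM = 0x96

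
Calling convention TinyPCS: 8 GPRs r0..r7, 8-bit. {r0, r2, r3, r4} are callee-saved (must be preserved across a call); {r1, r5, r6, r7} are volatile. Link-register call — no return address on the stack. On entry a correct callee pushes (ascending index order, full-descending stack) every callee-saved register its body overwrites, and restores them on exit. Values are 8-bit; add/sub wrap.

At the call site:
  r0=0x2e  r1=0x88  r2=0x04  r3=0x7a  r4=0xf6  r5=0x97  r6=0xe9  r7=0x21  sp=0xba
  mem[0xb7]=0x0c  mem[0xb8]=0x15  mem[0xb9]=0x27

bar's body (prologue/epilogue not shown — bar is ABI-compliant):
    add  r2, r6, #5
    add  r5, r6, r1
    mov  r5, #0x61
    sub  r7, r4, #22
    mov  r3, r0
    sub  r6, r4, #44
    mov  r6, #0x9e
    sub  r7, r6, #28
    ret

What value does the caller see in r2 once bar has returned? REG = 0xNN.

prologue: push r2 -> mem[0xb9]=0x04, sp=0xb9
prologue: push r3 -> mem[0xb8]=0x7a, sp=0xb8
body[0] add  r2, r6, #5 -> r2=0xee
body[1] add  r5, r6, r1 -> r5=0x71
body[2] mov  r5, #0x61 -> r5=0x61
body[3] sub  r7, r4, #22 -> r7=0xe0
body[4] mov  r3, r0 -> r3=0x2e
body[5] sub  r6, r4, #44 -> r6=0xca
body[6] mov  r6, #0x9e -> r6=0x9e
body[7] sub  r7, r6, #28 -> r7=0x82
epilogue: pop r3=0x7a, sp=0xb9
epilogue: pop r2=0x04, sp=0xba
r2 is callee-saved -> restored

REG = 0x04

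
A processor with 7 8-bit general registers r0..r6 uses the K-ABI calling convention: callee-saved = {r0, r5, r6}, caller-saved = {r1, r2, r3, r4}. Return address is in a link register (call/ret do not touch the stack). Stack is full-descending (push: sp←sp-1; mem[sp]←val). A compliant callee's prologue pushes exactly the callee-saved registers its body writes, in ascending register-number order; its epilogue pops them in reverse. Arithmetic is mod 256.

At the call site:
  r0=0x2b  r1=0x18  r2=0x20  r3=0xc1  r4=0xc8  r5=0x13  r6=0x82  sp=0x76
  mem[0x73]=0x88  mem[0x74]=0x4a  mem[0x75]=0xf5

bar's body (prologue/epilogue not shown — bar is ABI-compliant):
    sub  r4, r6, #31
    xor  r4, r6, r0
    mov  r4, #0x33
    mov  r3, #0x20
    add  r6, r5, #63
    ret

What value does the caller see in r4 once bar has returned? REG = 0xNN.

REG = 0x33

prologue: push r6 -> mem[0x75]=0x82, sp=0x75
body[0] sub  r4, r6, #31 -> r4=0x63
body[1] xor  r4, r6, r0 -> r4=0xa9
body[2] mov  r4, #0x33 -> r4=0x33
body[3] mov  r3, #0x20 -> r3=0x20
body[4] add  r6, r5, #63 -> r6=0x52
epilogue: pop r6=0x82, sp=0x76
r4 is caller-saved -> body value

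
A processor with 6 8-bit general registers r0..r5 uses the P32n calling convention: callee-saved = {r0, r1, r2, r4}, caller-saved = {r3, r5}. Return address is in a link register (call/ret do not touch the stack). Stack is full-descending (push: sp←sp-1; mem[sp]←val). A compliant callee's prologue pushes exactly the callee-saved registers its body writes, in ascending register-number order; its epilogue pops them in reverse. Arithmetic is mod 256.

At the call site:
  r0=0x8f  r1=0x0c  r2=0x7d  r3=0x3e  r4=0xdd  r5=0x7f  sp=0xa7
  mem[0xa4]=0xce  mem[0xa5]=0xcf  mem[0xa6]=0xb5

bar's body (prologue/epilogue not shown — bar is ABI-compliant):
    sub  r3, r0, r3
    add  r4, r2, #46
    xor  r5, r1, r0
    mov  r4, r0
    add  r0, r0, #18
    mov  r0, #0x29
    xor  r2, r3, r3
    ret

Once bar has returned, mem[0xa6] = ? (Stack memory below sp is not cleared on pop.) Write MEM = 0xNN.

prologue: push r0 -> mem[0xa6]=0x8f, sp=0xa6
prologue: push r2 -> mem[0xa5]=0x7d, sp=0xa5
prologue: push r4 -> mem[0xa4]=0xdd, sp=0xa4
body[0] sub  r3, r0, r3 -> r3=0x51
body[1] add  r4, r2, #46 -> r4=0xab
body[2] xor  r5, r1, r0 -> r5=0x83
body[3] mov  r4, r0 -> r4=0x8f
body[4] add  r0, r0, #18 -> r0=0xa1
body[5] mov  r0, #0x29 -> r0=0x29
body[6] xor  r2, r3, r3 -> r2=0x00
epilogue: pop r4=0xdd, sp=0xa5
epilogue: pop r2=0x7d, sp=0xa6
epilogue: pop r0=0x8f, sp=0xa7
prologue pushed ['r0', 'r2', 'r4'] at ['0xa6', '0xa5', '0xa4']

MEM = 0x8f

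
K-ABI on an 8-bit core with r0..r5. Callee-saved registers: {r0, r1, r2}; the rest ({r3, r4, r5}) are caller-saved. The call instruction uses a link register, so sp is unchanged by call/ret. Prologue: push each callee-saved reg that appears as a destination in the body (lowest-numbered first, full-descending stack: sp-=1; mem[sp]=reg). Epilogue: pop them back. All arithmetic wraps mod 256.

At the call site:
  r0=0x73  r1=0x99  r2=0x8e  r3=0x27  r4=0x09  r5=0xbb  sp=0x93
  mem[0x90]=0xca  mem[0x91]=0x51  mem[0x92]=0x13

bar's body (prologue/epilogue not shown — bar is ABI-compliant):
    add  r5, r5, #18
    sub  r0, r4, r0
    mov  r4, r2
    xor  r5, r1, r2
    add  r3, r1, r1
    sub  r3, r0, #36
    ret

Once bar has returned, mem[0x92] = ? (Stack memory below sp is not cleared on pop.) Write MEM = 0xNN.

prologue: push r0 → mem[0x92]=0x73, sp=0x92
body[0] add  r5, r5, #18 → r5=0xcd
body[1] sub  r0, r4, r0 → r0=0x96
body[2] mov  r4, r2 → r4=0x8e
body[3] xor  r5, r1, r2 → r5=0x17
body[4] add  r3, r1, r1 → r3=0x32
body[5] sub  r3, r0, #36 → r3=0x72
epilogue: pop r0=0x73, sp=0x93
prologue pushed ['r0'] at ['0x92']

MEM = 0x73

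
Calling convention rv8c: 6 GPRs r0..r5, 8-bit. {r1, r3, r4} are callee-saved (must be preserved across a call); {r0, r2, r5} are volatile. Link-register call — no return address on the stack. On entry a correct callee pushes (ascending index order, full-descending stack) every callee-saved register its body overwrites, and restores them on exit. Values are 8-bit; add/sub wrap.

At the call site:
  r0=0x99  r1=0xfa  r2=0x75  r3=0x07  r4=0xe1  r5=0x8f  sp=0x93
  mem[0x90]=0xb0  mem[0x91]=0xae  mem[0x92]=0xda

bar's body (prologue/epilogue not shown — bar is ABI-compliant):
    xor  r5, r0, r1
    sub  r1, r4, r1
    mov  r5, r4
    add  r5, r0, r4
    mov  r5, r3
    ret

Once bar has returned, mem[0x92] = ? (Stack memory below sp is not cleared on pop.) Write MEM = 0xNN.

prologue: push r1 -> mem[0x92]=0xfa, sp=0x92
body[0] xor  r5, r0, r1 -> r5=0x63
body[1] sub  r1, r4, r1 -> r1=0xe7
body[2] mov  r5, r4 -> r5=0xe1
body[3] add  r5, r0, r4 -> r5=0x7a
body[4] mov  r5, r3 -> r5=0x07
epilogue: pop r1=0xfa, sp=0x93
prologue pushed ['r1'] at ['0x92']

MEM = 0xfa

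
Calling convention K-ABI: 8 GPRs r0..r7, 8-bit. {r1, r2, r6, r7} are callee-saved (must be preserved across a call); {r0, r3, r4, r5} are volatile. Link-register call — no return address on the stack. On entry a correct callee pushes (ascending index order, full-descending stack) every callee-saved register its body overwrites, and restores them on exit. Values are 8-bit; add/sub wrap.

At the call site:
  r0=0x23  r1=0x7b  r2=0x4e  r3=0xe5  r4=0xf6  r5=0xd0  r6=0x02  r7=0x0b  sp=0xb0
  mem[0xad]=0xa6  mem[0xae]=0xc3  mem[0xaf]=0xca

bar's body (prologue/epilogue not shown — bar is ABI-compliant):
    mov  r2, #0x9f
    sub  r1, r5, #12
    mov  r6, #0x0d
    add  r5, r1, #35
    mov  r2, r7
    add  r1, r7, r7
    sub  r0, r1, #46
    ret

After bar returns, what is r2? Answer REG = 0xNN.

prologue: push r1 → mem[0xaf]=0x7b, sp=0xaf
prologue: push r2 → mem[0xae]=0x4e, sp=0xae
prologue: push r6 → mem[0xad]=0x02, sp=0xad
body[0] mov  r2, #0x9f → r2=0x9f
body[1] sub  r1, r5, #12 → r1=0xc4
body[2] mov  r6, #0x0d → r6=0x0d
body[3] add  r5, r1, #35 → r5=0xe7
body[4] mov  r2, r7 → r2=0x0b
body[5] add  r1, r7, r7 → r1=0x16
body[6] sub  r0, r1, #46 → r0=0xe8
epilogue: pop r6=0x02, sp=0xae
epilogue: pop r2=0x4e, sp=0xaf
epilogue: pop r1=0x7b, sp=0xb0
r2 is callee-saved → restored

REG = 0x4e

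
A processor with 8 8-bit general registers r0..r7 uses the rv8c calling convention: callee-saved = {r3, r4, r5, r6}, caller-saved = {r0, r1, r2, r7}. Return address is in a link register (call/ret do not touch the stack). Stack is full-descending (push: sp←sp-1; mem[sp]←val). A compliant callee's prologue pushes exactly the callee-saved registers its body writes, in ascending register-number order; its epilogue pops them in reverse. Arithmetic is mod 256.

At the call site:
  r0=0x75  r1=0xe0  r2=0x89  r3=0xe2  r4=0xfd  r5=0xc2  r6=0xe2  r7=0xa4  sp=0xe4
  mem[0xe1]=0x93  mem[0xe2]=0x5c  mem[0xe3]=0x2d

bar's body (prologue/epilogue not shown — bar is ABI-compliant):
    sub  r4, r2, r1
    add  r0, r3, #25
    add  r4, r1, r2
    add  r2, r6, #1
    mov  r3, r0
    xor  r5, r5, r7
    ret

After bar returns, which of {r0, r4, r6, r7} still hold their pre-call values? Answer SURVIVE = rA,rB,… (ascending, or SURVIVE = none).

prologue: push r3 -> mem[0xe3]=0xe2, sp=0xe3
prologue: push r4 -> mem[0xe2]=0xfd, sp=0xe2
prologue: push r5 -> mem[0xe1]=0xc2, sp=0xe1
body[0] sub  r4, r2, r1 -> r4=0xa9
body[1] add  r0, r3, #25 -> r0=0xfb
body[2] add  r4, r1, r2 -> r4=0x69
body[3] add  r2, r6, #1 -> r2=0xe3
body[4] mov  r3, r0 -> r3=0xfb
body[5] xor  r5, r5, r7 -> r5=0x66
epilogue: pop r5=0xc2, sp=0xe2
epilogue: pop r4=0xfd, sp=0xe3
epilogue: pop r3=0xe2, sp=0xe4
r0: caller-saved, written=True
r4: callee-saved, written=True
r6: callee-saved, written=False
r7: caller-saved, written=False

SURVIVE = r4,r6,r7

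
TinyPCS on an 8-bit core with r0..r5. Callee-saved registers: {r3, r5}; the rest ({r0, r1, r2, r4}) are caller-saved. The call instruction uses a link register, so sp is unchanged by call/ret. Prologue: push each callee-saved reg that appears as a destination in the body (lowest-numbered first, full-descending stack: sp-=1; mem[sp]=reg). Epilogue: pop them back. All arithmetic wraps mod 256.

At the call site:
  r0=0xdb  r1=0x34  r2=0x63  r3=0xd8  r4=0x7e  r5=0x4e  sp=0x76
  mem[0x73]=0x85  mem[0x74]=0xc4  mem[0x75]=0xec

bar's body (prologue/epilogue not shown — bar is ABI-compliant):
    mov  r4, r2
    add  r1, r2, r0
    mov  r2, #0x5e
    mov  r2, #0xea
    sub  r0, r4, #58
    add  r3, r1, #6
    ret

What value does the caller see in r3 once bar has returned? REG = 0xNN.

REG = 0xd8

prologue: push r3 → mem[0x75]=0xd8, sp=0x75
body[0] mov  r4, r2 → r4=0x63
body[1] add  r1, r2, r0 → r1=0x3e
body[2] mov  r2, #0x5e → r2=0x5e
body[3] mov  r2, #0xea → r2=0xea
body[4] sub  r0, r4, #58 → r0=0x29
body[5] add  r3, r1, #6 → r3=0x44
epilogue: pop r3=0xd8, sp=0x76
r3 is callee-saved → restored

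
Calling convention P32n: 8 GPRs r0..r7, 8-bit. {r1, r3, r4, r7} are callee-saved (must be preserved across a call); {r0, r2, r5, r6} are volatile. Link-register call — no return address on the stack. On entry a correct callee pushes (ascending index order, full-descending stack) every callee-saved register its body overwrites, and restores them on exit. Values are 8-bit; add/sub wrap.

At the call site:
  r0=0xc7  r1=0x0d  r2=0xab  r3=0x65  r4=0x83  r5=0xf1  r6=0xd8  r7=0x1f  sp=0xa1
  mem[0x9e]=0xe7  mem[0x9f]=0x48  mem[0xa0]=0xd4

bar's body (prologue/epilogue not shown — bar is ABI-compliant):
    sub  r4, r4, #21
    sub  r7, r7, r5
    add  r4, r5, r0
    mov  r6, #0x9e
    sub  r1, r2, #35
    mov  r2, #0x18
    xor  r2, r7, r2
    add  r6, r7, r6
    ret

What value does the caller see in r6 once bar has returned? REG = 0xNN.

prologue: push r1 -> mem[0xa0]=0x0d, sp=0xa0
prologue: push r4 -> mem[0x9f]=0x83, sp=0x9f
prologue: push r7 -> mem[0x9e]=0x1f, sp=0x9e
body[0] sub  r4, r4, #21 -> r4=0x6e
body[1] sub  r7, r7, r5 -> r7=0x2e
body[2] add  r4, r5, r0 -> r4=0xb8
body[3] mov  r6, #0x9e -> r6=0x9e
body[4] sub  r1, r2, #35 -> r1=0x88
body[5] mov  r2, #0x18 -> r2=0x18
body[6] xor  r2, r7, r2 -> r2=0x36
body[7] add  r6, r7, r6 -> r6=0xcc
epilogue: pop r7=0x1f, sp=0x9f
epilogue: pop r4=0x83, sp=0xa0
epilogue: pop r1=0x0d, sp=0xa1
r6 is caller-saved -> body value

REG = 0xcc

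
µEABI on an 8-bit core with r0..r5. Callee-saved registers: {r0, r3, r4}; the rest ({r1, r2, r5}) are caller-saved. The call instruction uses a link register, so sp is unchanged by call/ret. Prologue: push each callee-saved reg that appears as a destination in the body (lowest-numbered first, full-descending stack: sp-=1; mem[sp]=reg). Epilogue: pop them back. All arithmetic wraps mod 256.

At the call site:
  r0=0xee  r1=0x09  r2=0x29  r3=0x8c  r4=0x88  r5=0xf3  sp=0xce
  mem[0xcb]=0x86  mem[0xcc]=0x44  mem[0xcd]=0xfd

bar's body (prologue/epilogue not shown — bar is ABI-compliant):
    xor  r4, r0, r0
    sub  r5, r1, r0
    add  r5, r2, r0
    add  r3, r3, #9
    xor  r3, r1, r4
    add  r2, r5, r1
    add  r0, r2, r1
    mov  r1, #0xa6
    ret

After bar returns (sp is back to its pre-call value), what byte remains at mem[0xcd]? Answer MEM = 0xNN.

prologue: push r0 -> mem[0xcd]=0xee, sp=0xcd
prologue: push r3 -> mem[0xcc]=0x8c, sp=0xcc
prologue: push r4 -> mem[0xcb]=0x88, sp=0xcb
body[0] xor  r4, r0, r0 -> r4=0x00
body[1] sub  r5, r1, r0 -> r5=0x1b
body[2] add  r5, r2, r0 -> r5=0x17
body[3] add  r3, r3, #9 -> r3=0x95
body[4] xor  r3, r1, r4 -> r3=0x09
body[5] add  r2, r5, r1 -> r2=0x20
body[6] add  r0, r2, r1 -> r0=0x29
body[7] mov  r1, #0xa6 -> r1=0xa6
epilogue: pop r4=0x88, sp=0xcc
epilogue: pop r3=0x8c, sp=0xcd
epilogue: pop r0=0xee, sp=0xce
prologue pushed ['r0', 'r3', 'r4'] at ['0xcd', '0xcc', '0xcb']

MEM = 0xee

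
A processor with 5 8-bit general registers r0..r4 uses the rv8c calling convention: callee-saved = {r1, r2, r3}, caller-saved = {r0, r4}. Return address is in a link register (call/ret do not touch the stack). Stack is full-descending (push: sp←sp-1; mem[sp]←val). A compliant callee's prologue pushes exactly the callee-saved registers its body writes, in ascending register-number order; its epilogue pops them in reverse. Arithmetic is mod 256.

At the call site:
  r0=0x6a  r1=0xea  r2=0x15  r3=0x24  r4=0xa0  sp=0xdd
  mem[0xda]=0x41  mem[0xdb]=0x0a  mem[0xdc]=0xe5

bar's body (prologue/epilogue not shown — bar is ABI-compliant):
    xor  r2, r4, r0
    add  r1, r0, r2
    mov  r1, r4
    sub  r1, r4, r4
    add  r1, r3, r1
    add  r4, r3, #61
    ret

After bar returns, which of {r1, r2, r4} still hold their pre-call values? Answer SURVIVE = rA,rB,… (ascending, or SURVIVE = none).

SURVIVE = r1,r2

prologue: push r1 -> mem[0xdc]=0xea, sp=0xdc
prologue: push r2 -> mem[0xdb]=0x15, sp=0xdb
body[0] xor  r2, r4, r0 -> r2=0xca
body[1] add  r1, r0, r2 -> r1=0x34
body[2] mov  r1, r4 -> r1=0xa0
body[3] sub  r1, r4, r4 -> r1=0x00
body[4] add  r1, r3, r1 -> r1=0x24
body[5] add  r4, r3, #61 -> r4=0x61
epilogue: pop r2=0x15, sp=0xdc
epilogue: pop r1=0xea, sp=0xdd
r1: callee-saved, written=True
r2: callee-saved, written=True
r4: caller-saved, written=True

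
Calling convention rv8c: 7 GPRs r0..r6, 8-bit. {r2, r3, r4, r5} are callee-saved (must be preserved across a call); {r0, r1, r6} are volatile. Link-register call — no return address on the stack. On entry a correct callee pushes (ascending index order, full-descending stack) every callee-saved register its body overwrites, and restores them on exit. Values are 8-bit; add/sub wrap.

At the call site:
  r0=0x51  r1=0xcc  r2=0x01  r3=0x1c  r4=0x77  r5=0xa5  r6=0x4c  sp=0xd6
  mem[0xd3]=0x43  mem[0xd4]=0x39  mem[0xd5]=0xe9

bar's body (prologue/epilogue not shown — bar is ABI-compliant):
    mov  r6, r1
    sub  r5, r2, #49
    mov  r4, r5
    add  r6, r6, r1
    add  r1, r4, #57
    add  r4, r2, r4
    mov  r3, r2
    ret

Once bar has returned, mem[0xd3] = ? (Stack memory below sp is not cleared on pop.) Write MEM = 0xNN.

MEM = 0xa5

prologue: push r3 → mem[0xd5]=0x1c, sp=0xd5
prologue: push r4 → mem[0xd4]=0x77, sp=0xd4
prologue: push r5 → mem[0xd3]=0xa5, sp=0xd3
body[0] mov  r6, r1 → r6=0xcc
body[1] sub  r5, r2, #49 → r5=0xd0
body[2] mov  r4, r5 → r4=0xd0
body[3] add  r6, r6, r1 → r6=0x98
body[4] add  r1, r4, #57 → r1=0x09
body[5] add  r4, r2, r4 → r4=0xd1
body[6] mov  r3, r2 → r3=0x01
epilogue: pop r5=0xa5, sp=0xd4
epilogue: pop r4=0x77, sp=0xd5
epilogue: pop r3=0x1c, sp=0xd6
prologue pushed ['r3', 'r4', 'r5'] at ['0xd5', '0xd4', '0xd3']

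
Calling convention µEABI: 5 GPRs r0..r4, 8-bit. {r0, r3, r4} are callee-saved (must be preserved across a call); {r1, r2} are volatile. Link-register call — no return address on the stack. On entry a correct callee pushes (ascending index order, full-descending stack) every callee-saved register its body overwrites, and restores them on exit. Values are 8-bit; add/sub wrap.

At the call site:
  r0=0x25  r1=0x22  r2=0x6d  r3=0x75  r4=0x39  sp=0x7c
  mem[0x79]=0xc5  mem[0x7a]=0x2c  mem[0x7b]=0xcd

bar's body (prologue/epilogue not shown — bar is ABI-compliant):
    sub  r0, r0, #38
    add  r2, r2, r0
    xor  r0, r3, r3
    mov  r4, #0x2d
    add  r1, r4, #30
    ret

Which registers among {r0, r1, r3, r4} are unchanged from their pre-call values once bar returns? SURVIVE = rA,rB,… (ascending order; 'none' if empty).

prologue: push r0 -> mem[0x7b]=0x25, sp=0x7b
prologue: push r4 -> mem[0x7a]=0x39, sp=0x7a
body[0] sub  r0, r0, #38 -> r0=0xff
body[1] add  r2, r2, r0 -> r2=0x6c
body[2] xor  r0, r3, r3 -> r0=0x00
body[3] mov  r4, #0x2d -> r4=0x2d
body[4] add  r1, r4, #30 -> r1=0x4b
epilogue: pop r4=0x39, sp=0x7b
epilogue: pop r0=0x25, sp=0x7c
r0: callee-saved, written=True
r1: caller-saved, written=True
r3: callee-saved, written=False
r4: callee-saved, written=True

SURVIVE = r0,r3,r4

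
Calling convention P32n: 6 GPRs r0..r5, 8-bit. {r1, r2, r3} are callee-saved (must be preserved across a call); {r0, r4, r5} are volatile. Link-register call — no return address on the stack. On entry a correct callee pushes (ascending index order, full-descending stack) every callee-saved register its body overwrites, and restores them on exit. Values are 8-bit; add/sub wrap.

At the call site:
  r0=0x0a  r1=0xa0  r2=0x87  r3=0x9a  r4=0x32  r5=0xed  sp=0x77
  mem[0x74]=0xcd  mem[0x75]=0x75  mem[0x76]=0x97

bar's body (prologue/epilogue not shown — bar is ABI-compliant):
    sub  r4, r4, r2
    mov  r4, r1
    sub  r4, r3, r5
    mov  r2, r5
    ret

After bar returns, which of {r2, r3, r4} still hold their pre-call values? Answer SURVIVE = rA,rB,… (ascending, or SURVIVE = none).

SURVIVE = r2,r3

prologue: push r2 -> mem[0x76]=0x87, sp=0x76
body[0] sub  r4, r4, r2 -> r4=0xab
body[1] mov  r4, r1 -> r4=0xa0
body[2] sub  r4, r3, r5 -> r4=0xad
body[3] mov  r2, r5 -> r2=0xed
epilogue: pop r2=0x87, sp=0x77
r2: callee-saved, written=True
r3: callee-saved, written=False
r4: caller-saved, written=True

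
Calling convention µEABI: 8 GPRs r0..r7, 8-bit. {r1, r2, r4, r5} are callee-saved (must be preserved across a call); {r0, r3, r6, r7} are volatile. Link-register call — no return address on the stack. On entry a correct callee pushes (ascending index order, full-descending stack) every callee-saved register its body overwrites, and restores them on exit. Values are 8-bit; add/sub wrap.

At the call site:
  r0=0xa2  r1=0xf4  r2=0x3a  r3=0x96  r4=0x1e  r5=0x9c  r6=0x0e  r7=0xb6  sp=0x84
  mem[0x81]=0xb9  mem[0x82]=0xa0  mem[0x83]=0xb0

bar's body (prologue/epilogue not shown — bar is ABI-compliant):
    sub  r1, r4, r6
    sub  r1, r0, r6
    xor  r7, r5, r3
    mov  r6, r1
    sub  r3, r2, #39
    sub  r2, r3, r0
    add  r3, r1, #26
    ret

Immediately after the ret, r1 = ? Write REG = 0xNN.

prologue: push r1 -> mem[0x83]=0xf4, sp=0x83
prologue: push r2 -> mem[0x82]=0x3a, sp=0x82
body[0] sub  r1, r4, r6 -> r1=0x10
body[1] sub  r1, r0, r6 -> r1=0x94
body[2] xor  r7, r5, r3 -> r7=0x0a
body[3] mov  r6, r1 -> r6=0x94
body[4] sub  r3, r2, #39 -> r3=0x13
body[5] sub  r2, r3, r0 -> r2=0x71
body[6] add  r3, r1, #26 -> r3=0xae
epilogue: pop r2=0x3a, sp=0x83
epilogue: pop r1=0xf4, sp=0x84
r1 is callee-saved -> restored

REG = 0xf4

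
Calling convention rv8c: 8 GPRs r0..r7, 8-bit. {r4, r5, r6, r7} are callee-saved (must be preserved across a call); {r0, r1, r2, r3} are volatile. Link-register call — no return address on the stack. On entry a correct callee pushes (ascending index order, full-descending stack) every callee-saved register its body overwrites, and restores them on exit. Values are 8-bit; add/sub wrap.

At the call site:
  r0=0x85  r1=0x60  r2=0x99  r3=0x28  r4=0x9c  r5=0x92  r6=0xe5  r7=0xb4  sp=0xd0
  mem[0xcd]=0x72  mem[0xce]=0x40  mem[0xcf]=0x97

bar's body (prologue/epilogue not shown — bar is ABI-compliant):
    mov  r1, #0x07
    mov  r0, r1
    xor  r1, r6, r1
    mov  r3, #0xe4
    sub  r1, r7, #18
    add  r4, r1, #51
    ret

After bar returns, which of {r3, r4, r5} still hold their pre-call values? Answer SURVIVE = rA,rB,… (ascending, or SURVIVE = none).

SURVIVE = r4,r5

prologue: push r4 -> mem[0xcf]=0x9c, sp=0xcf
body[0] mov  r1, #0x07 -> r1=0x07
body[1] mov  r0, r1 -> r0=0x07
body[2] xor  r1, r6, r1 -> r1=0xe2
body[3] mov  r3, #0xe4 -> r3=0xe4
body[4] sub  r1, r7, #18 -> r1=0xa2
body[5] add  r4, r1, #51 -> r4=0xd5
epilogue: pop r4=0x9c, sp=0xd0
r3: caller-saved, written=True
r4: callee-saved, written=True
r5: callee-saved, written=False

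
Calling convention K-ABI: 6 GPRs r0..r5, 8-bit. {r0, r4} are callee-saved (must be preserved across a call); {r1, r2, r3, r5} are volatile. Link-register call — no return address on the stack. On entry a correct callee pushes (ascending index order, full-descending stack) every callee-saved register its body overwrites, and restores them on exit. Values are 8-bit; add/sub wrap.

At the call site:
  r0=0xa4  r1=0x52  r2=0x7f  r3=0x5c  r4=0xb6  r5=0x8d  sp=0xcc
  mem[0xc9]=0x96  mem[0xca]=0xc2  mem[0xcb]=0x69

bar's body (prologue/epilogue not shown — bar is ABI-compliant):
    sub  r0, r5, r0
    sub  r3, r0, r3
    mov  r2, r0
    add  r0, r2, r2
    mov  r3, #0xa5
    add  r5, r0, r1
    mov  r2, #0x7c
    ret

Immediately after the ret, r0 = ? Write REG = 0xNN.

prologue: push r0 -> mem[0xcb]=0xa4, sp=0xcb
body[0] sub  r0, r5, r0 -> r0=0xe9
body[1] sub  r3, r0, r3 -> r3=0x8d
body[2] mov  r2, r0 -> r2=0xe9
body[3] add  r0, r2, r2 -> r0=0xd2
body[4] mov  r3, #0xa5 -> r3=0xa5
body[5] add  r5, r0, r1 -> r5=0x24
body[6] mov  r2, #0x7c -> r2=0x7c
epilogue: pop r0=0xa4, sp=0xcc
r0 is callee-saved -> restored

REG = 0xa4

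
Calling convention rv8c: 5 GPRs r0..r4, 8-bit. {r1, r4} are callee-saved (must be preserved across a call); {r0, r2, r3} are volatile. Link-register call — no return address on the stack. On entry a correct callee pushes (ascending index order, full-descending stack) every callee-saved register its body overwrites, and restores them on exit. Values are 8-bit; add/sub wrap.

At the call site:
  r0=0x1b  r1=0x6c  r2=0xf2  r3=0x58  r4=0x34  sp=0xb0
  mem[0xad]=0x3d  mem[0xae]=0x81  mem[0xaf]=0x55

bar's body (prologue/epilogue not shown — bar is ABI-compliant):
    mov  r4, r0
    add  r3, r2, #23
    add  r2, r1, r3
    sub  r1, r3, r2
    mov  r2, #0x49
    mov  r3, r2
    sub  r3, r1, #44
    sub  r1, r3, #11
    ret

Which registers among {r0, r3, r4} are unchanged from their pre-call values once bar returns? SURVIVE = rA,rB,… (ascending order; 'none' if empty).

SURVIVE = r0,r4

prologue: push r1 → mem[0xaf]=0x6c, sp=0xaf
prologue: push r4 → mem[0xae]=0x34, sp=0xae
body[0] mov  r4, r0 → r4=0x1b
body[1] add  r3, r2, #23 → r3=0x09
body[2] add  r2, r1, r3 → r2=0x75
body[3] sub  r1, r3, r2 → r1=0x94
body[4] mov  r2, #0x49 → r2=0x49
body[5] mov  r3, r2 → r3=0x49
body[6] sub  r3, r1, #44 → r3=0x68
body[7] sub  r1, r3, #11 → r1=0x5d
epilogue: pop r4=0x34, sp=0xaf
epilogue: pop r1=0x6c, sp=0xb0
r0: caller-saved, written=False
r3: caller-saved, written=True
r4: callee-saved, written=True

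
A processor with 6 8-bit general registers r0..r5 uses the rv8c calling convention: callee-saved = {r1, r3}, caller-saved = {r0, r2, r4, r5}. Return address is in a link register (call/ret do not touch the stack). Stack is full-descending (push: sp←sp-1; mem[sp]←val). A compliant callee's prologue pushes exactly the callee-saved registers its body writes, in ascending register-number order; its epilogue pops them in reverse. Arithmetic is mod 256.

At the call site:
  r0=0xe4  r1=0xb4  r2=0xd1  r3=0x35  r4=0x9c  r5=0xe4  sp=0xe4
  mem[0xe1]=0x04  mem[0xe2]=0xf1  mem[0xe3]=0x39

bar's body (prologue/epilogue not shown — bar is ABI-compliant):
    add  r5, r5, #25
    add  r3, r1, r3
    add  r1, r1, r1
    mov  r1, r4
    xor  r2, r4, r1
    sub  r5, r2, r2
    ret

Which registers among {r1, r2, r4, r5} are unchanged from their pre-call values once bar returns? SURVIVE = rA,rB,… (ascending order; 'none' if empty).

prologue: push r1 -> mem[0xe3]=0xb4, sp=0xe3
prologue: push r3 -> mem[0xe2]=0x35, sp=0xe2
body[0] add  r5, r5, #25 -> r5=0xfd
body[1] add  r3, r1, r3 -> r3=0xe9
body[2] add  r1, r1, r1 -> r1=0x68
body[3] mov  r1, r4 -> r1=0x9c
body[4] xor  r2, r4, r1 -> r2=0x00
body[5] sub  r5, r2, r2 -> r5=0x00
epilogue: pop r3=0x35, sp=0xe3
epilogue: pop r1=0xb4, sp=0xe4
r1: callee-saved, written=True
r2: caller-saved, written=True
r4: caller-saved, written=False
r5: caller-saved, written=True

SURVIVE = r1,r4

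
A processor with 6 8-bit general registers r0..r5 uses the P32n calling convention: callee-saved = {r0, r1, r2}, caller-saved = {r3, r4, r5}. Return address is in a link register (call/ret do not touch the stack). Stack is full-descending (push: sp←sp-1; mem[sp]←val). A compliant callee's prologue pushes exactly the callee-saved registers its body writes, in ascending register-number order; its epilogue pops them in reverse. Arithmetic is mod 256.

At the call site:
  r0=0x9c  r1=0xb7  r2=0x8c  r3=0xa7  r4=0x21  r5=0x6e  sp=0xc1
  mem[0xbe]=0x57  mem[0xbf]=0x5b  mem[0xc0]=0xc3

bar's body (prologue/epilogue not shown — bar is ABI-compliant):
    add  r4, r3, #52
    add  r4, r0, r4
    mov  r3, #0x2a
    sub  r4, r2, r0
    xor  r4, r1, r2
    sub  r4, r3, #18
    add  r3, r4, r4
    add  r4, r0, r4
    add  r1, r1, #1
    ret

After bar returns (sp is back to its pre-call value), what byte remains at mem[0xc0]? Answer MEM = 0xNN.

MEM = 0xb7

prologue: push r1 → mem[0xc0]=0xb7, sp=0xc0
body[0] add  r4, r3, #52 → r4=0xdb
body[1] add  r4, r0, r4 → r4=0x77
body[2] mov  r3, #0x2a → r3=0x2a
body[3] sub  r4, r2, r0 → r4=0xf0
body[4] xor  r4, r1, r2 → r4=0x3b
body[5] sub  r4, r3, #18 → r4=0x18
body[6] add  r3, r4, r4 → r3=0x30
body[7] add  r4, r0, r4 → r4=0xb4
body[8] add  r1, r1, #1 → r1=0xb8
epilogue: pop r1=0xb7, sp=0xc1
prologue pushed ['r1'] at ['0xc0']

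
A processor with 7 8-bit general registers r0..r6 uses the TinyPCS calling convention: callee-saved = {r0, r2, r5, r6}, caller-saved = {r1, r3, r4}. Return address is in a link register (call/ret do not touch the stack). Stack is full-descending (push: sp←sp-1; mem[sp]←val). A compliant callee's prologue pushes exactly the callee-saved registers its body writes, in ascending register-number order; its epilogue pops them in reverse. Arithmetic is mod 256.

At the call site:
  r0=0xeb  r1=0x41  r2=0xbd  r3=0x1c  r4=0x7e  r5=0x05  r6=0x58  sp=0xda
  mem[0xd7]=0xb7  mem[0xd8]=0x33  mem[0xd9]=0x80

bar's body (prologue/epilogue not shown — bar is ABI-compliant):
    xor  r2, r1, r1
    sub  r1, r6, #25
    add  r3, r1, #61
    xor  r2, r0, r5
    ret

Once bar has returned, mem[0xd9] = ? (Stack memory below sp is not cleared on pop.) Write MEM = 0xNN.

MEM = 0xbd

prologue: push r2 -> mem[0xd9]=0xbd, sp=0xd9
body[0] xor  r2, r1, r1 -> r2=0x00
body[1] sub  r1, r6, #25 -> r1=0x3f
body[2] add  r3, r1, #61 -> r3=0x7c
body[3] xor  r2, r0, r5 -> r2=0xee
epilogue: pop r2=0xbd, sp=0xda
prologue pushed ['r2'] at ['0xd9']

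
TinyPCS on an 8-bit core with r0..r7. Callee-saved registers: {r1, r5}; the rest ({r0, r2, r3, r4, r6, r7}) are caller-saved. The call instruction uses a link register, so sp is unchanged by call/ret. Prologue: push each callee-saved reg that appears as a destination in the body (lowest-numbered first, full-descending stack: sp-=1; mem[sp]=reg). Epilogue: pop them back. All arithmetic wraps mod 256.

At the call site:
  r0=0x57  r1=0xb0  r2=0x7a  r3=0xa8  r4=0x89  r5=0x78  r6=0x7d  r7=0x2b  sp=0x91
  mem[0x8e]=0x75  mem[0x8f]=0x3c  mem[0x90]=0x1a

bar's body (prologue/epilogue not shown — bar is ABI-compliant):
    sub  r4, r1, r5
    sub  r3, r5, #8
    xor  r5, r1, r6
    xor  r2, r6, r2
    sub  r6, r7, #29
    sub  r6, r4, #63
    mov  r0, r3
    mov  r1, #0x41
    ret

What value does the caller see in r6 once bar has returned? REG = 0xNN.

REG = 0xf9

prologue: push r1 -> mem[0x90]=0xb0, sp=0x90
prologue: push r5 -> mem[0x8f]=0x78, sp=0x8f
body[0] sub  r4, r1, r5 -> r4=0x38
body[1] sub  r3, r5, #8 -> r3=0x70
body[2] xor  r5, r1, r6 -> r5=0xcd
body[3] xor  r2, r6, r2 -> r2=0x07
body[4] sub  r6, r7, #29 -> r6=0x0e
body[5] sub  r6, r4, #63 -> r6=0xf9
body[6] mov  r0, r3 -> r0=0x70
body[7] mov  r1, #0x41 -> r1=0x41
epilogue: pop r5=0x78, sp=0x90
epilogue: pop r1=0xb0, sp=0x91
r6 is caller-saved -> body value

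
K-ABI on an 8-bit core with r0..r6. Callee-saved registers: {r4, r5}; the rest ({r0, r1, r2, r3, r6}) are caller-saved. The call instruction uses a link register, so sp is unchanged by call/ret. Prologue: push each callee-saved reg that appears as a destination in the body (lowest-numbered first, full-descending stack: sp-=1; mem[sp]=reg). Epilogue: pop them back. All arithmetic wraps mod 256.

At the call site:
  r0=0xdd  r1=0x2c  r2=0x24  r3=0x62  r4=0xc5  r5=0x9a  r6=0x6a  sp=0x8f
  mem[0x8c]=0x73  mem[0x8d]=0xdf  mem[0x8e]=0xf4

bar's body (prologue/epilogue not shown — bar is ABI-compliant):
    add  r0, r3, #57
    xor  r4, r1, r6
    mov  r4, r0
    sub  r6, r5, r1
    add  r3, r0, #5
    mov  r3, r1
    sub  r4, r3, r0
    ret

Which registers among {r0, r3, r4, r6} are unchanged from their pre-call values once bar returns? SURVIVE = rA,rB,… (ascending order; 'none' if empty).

SURVIVE = r4

prologue: push r4 -> mem[0x8e]=0xc5, sp=0x8e
body[0] add  r0, r3, #57 -> r0=0x9b
body[1] xor  r4, r1, r6 -> r4=0x46
body[2] mov  r4, r0 -> r4=0x9b
body[3] sub  r6, r5, r1 -> r6=0x6e
body[4] add  r3, r0, #5 -> r3=0xa0
body[5] mov  r3, r1 -> r3=0x2c
body[6] sub  r4, r3, r0 -> r4=0x91
epilogue: pop r4=0xc5, sp=0x8f
r0: caller-saved, written=True
r3: caller-saved, written=True
r4: callee-saved, written=True
r6: caller-saved, written=True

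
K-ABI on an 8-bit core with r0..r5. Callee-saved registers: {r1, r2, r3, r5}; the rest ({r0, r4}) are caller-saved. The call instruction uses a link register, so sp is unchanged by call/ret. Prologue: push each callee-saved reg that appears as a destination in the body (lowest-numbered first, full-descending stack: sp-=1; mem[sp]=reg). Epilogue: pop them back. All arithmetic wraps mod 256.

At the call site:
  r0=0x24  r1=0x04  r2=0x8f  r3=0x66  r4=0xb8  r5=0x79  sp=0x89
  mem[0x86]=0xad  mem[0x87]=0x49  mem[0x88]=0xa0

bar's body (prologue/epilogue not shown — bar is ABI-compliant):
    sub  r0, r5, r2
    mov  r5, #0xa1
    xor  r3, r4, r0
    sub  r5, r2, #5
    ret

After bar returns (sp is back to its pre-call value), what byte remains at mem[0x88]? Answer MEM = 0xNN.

prologue: push r3 -> mem[0x88]=0x66, sp=0x88
prologue: push r5 -> mem[0x87]=0x79, sp=0x87
body[0] sub  r0, r5, r2 -> r0=0xea
body[1] mov  r5, #0xa1 -> r5=0xa1
body[2] xor  r3, r4, r0 -> r3=0x52
body[3] sub  r5, r2, #5 -> r5=0x8a
epilogue: pop r5=0x79, sp=0x88
epilogue: pop r3=0x66, sp=0x89
prologue pushed ['r3', 'r5'] at ['0x88', '0x87']

MEM = 0x66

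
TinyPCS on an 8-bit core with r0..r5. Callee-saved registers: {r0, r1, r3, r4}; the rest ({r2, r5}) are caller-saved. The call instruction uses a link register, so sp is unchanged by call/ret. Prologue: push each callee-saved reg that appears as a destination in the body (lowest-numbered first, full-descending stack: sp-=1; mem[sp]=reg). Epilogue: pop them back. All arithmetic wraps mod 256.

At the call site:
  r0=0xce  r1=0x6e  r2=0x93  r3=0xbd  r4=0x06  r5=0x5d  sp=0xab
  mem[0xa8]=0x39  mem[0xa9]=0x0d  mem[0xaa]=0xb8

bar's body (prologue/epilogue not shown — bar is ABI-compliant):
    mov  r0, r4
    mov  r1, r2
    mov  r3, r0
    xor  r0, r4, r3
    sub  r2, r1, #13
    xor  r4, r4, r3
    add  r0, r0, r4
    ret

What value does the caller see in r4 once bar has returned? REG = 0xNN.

prologue: push r0 -> mem[0xaa]=0xce, sp=0xaa
prologue: push r1 -> mem[0xa9]=0x6e, sp=0xa9
prologue: push r3 -> mem[0xa8]=0xbd, sp=0xa8
prologue: push r4 -> mem[0xa7]=0x06, sp=0xa7
body[0] mov  r0, r4 -> r0=0x06
body[1] mov  r1, r2 -> r1=0x93
body[2] mov  r3, r0 -> r3=0x06
body[3] xor  r0, r4, r3 -> r0=0x00
body[4] sub  r2, r1, #13 -> r2=0x86
body[5] xor  r4, r4, r3 -> r4=0x00
body[6] add  r0, r0, r4 -> r0=0x00
epilogue: pop r4=0x06, sp=0xa8
epilogue: pop r3=0xbd, sp=0xa9
epilogue: pop r1=0x6e, sp=0xaa
epilogue: pop r0=0xce, sp=0xab
r4 is callee-saved -> restored

REG = 0x06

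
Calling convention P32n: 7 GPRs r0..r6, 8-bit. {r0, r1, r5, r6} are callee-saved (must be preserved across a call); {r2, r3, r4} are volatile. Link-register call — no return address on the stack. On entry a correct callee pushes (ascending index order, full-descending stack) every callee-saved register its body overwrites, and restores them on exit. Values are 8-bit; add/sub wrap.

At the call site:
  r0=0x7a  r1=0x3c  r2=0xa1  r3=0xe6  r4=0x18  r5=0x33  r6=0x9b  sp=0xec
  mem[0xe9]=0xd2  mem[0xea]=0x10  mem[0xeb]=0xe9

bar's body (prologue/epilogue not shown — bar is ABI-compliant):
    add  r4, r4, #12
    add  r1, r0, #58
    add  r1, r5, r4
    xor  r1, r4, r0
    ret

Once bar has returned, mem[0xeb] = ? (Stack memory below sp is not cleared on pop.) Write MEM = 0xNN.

prologue: push r1 -> mem[0xeb]=0x3c, sp=0xeb
body[0] add  r4, r4, #12 -> r4=0x24
body[1] add  r1, r0, #58 -> r1=0xb4
body[2] add  r1, r5, r4 -> r1=0x57
body[3] xor  r1, r4, r0 -> r1=0x5e
epilogue: pop r1=0x3c, sp=0xec
prologue pushed ['r1'] at ['0xeb']

MEM = 0x3c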